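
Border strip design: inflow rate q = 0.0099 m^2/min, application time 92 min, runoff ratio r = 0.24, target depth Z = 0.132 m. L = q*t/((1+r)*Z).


L = q*t/((1+r)*Z)
L = 0.0099*92/((1+0.24)*0.132)
L = 0.9108/0.16368

5.5645 m


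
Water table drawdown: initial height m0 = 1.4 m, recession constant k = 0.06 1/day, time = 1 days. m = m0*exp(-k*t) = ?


m = m0 * exp(-k*t)
m = 1.4 * exp(-0.06 * 1)
m = 1.4 * exp(-0.0600)

1.3185 m


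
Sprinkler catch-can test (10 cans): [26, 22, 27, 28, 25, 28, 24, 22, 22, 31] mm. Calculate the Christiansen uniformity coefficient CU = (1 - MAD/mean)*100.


mean = 25.500000 mm
MAD = 2.500000 mm
CU = (1 - 2.500000/25.500000)*100

90.1961 %


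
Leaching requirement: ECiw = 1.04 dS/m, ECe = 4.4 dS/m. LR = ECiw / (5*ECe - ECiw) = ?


LR = ECiw / (5*ECe - ECiw)
LR = 1.04 / (5*4.4 - 1.04)
LR = 1.04 / 20.9600

0.0496


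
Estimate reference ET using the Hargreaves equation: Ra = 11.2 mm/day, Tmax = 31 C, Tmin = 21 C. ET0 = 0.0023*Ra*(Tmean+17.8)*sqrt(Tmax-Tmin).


Tmean = (Tmax + Tmin)/2 = (31 + 21)/2 = 26.0
ET0 = 0.0023 * 11.2 * (26.0 + 17.8) * sqrt(31 - 21)
ET0 = 0.0023 * 11.2 * 43.8 * 3.162278

3.5680 mm/day


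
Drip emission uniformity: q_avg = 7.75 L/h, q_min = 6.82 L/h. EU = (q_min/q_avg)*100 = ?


EU = (q_min/q_avg)*100 = (6.82/7.75)*100 = 88.0000%

88.0000 %


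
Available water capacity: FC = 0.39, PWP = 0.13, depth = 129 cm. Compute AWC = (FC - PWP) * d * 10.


AWC = (FC - PWP) * d * 10
AWC = (0.39 - 0.13) * 129 * 10
AWC = 0.2600 * 129 * 10

335.4000 mm


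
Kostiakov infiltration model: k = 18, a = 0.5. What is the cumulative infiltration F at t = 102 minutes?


F = k * t^a = 18 * 102^0.5
F = 18 * 10.099505

181.7911 mm


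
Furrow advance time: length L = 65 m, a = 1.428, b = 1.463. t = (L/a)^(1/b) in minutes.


t = (L/a)^(1/b)
t = (65/1.428)^(1/1.463)
t = 45.518207^(1/1.463)

13.5961 min


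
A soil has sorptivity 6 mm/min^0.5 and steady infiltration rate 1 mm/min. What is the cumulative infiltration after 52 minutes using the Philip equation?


F = S*sqrt(t) + A*t
F = 6*sqrt(52) + 1*52
F = 6*7.211103 + 52

95.2666 mm


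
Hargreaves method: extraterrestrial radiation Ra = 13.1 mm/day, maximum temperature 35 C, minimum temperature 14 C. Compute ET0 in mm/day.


Tmean = (Tmax + Tmin)/2 = (35 + 14)/2 = 24.5
ET0 = 0.0023 * 13.1 * (24.5 + 17.8) * sqrt(35 - 14)
ET0 = 0.0023 * 13.1 * 42.3 * 4.582576

5.8405 mm/day


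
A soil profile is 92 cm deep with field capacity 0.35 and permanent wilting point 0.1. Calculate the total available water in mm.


AWC = (FC - PWP) * d * 10
AWC = (0.35 - 0.1) * 92 * 10
AWC = 0.2500 * 92 * 10

230.0000 mm


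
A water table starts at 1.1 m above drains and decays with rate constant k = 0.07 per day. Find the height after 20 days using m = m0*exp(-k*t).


m = m0 * exp(-k*t)
m = 1.1 * exp(-0.07 * 20)
m = 1.1 * exp(-1.4000)

0.2713 m


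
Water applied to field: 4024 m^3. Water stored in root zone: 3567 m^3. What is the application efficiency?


Ea = V_root / V_field * 100 = 3567 / 4024 * 100 = 88.6431%

88.6431 %


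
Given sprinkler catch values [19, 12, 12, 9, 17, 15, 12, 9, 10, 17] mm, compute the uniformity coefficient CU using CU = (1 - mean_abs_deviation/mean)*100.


mean = 13.200000 mm
MAD = 3.040000 mm
CU = (1 - 3.040000/13.200000)*100

76.9697 %


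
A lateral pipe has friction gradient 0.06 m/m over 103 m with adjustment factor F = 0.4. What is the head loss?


hf = J * L * F = 0.06 * 103 * 0.4 = 2.4720 m

2.4720 m


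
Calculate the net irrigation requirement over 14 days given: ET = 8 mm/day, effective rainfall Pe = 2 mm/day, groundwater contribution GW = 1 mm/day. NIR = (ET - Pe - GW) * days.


Daily deficit = ET - Pe - GW = 8 - 2 - 1 = 5 mm/day
NIR = 5 * 14 = 70 mm

70.0000 mm


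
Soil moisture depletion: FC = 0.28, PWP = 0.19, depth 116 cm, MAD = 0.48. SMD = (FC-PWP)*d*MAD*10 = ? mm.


SMD = (FC - PWP) * d * MAD * 10
SMD = (0.28 - 0.19) * 116 * 0.48 * 10
SMD = 0.0900 * 116 * 0.48 * 10

50.1120 mm


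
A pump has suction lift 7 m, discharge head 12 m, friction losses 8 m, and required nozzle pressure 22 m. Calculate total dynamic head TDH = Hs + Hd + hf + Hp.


TDH = Hs + Hd + hf + Hp = 7 + 12 + 8 + 22 = 49

49 m


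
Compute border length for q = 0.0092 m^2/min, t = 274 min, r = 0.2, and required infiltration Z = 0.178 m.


L = q*t/((1+r)*Z)
L = 0.0092*274/((1+0.2)*0.178)
L = 2.5208/0.2136

11.8015 m


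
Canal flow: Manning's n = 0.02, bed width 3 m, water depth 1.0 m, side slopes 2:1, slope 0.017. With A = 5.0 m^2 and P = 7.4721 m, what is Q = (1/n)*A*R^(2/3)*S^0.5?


R = A/P = 5.0/7.4721 = 0.669156
Q = (1/0.02) * 5.0 * 0.669156^(2/3) * 0.017^0.5

24.9373 m^3/s


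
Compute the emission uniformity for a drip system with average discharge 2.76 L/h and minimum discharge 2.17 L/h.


EU = (q_min/q_avg)*100 = (2.17/2.76)*100 = 78.6232%

78.6232 %


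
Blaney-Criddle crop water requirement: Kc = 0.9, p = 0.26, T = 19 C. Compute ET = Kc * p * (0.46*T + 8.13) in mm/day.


ET = Kc * p * (0.46*T + 8.13)
ET = 0.9 * 0.26 * (0.46*19 + 8.13)
ET = 0.9 * 0.26 * 16.8700

3.9476 mm/day


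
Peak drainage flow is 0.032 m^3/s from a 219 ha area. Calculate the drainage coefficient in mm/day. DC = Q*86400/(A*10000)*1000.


DC = Q * 86400 / (A * 10000) * 1000
DC = 0.032 * 86400 / (219 * 10000) * 1000
DC = 2764800.0000 / 2190000

1.2625 mm/day


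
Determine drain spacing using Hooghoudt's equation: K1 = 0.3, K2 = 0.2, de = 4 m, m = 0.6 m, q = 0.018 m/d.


S^2 = 8*K2*de*m/q + 4*K1*m^2/q
S^2 = 8*0.2*4*0.6/0.018 + 4*0.3*0.6^2/0.018
S = sqrt(237.3333)

15.4056 m


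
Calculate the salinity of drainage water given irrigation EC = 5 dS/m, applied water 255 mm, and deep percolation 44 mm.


EC_dw = EC_iw * D_iw / D_dw
EC_dw = 5 * 255 / 44
EC_dw = 1275 / 44

28.9773 dS/m


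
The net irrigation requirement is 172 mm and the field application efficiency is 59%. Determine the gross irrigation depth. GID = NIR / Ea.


Ea = 59% = 0.59
GID = NIR / Ea = 172 / 0.59 = 291.5254 mm

291.5254 mm


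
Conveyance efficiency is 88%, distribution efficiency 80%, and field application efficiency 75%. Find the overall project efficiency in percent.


Ec = 0.88, Eb = 0.8, Ea = 0.75
E = 0.88 * 0.8 * 0.75 * 100 = 52.8000%

52.8000 %


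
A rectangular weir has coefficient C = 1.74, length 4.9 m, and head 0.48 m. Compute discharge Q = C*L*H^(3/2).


Q = C * L * H^(3/2) = 1.74 * 4.9 * 0.48^1.5 = 1.74 * 4.9 * 0.332554

2.8354 m^3/s


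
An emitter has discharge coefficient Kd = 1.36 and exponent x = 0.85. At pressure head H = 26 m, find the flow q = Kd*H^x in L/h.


q = Kd * H^x = 1.36 * 26^0.85 = 1.36 * 15.948776

21.6903 L/h


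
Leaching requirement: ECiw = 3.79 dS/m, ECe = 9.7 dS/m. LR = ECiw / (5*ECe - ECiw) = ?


LR = ECiw / (5*ECe - ECiw)
LR = 3.79 / (5*9.7 - 3.79)
LR = 3.79 / 44.7100

0.0848


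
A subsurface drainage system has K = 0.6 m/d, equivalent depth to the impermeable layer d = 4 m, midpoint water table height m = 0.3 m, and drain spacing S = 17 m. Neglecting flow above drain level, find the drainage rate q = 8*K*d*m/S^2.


q = 8*K*d*m/S^2
q = 8*0.6*4*0.3/17^2
q = 5.7600 / 289

0.0199 m/d


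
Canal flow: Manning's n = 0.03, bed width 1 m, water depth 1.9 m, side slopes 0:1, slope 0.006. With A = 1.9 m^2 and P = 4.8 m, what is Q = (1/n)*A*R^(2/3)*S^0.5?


R = A/P = 1.9/4.8 = 0.395833
Q = (1/0.03) * 1.9 * 0.395833^(2/3) * 0.006^0.5

2.6447 m^3/s


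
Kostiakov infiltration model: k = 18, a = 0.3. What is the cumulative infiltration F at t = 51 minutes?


F = k * t^a = 18 * 51^0.3
F = 18 * 3.252903

58.5523 mm


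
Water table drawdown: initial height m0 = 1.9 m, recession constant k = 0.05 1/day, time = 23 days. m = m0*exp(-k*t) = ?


m = m0 * exp(-k*t)
m = 1.9 * exp(-0.05 * 23)
m = 1.9 * exp(-1.1500)

0.6016 m


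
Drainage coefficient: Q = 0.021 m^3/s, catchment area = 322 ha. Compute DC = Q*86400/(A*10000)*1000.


DC = Q * 86400 / (A * 10000) * 1000
DC = 0.021 * 86400 / (322 * 10000) * 1000
DC = 1814400.0000 / 3220000

0.5635 mm/day


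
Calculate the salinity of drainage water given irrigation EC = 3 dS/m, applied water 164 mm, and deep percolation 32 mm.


EC_dw = EC_iw * D_iw / D_dw
EC_dw = 3 * 164 / 32
EC_dw = 492 / 32

15.3750 dS/m


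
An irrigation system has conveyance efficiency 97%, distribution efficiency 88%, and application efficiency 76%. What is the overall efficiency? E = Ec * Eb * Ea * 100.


Ec = 0.97, Eb = 0.88, Ea = 0.76
E = 0.97 * 0.88 * 0.76 * 100 = 64.8736%

64.8736 %


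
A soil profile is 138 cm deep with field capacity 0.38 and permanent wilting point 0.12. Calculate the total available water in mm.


AWC = (FC - PWP) * d * 10
AWC = (0.38 - 0.12) * 138 * 10
AWC = 0.2600 * 138 * 10

358.8000 mm


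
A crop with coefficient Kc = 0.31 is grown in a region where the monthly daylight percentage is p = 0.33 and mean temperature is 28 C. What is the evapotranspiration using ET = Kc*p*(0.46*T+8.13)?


ET = Kc * p * (0.46*T + 8.13)
ET = 0.31 * 0.33 * (0.46*28 + 8.13)
ET = 0.31 * 0.33 * 21.0100

2.1493 mm/day


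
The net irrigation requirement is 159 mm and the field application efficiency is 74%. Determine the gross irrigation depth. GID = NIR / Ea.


Ea = 74% = 0.74
GID = NIR / Ea = 159 / 0.74 = 214.8649 mm

214.8649 mm


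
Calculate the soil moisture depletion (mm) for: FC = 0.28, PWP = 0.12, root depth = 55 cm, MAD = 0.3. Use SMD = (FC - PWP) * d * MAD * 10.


SMD = (FC - PWP) * d * MAD * 10
SMD = (0.28 - 0.12) * 55 * 0.3 * 10
SMD = 0.1600 * 55 * 0.3 * 10

26.4000 mm


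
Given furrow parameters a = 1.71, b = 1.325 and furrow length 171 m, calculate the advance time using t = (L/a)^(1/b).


t = (L/a)^(1/b)
t = (171/1.71)^(1/1.325)
t = 100.000000^(1/1.325)

32.3172 min


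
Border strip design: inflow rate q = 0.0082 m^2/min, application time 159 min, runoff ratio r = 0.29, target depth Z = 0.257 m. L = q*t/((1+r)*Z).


L = q*t/((1+r)*Z)
L = 0.0082*159/((1+0.29)*0.257)
L = 1.3038/0.33153

3.9327 m


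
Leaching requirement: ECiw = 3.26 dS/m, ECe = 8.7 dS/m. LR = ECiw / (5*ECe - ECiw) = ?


LR = ECiw / (5*ECe - ECiw)
LR = 3.26 / (5*8.7 - 3.26)
LR = 3.26 / 40.2400

0.0810


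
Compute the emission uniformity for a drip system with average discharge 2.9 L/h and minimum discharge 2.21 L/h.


EU = (q_min/q_avg)*100 = (2.21/2.9)*100 = 76.2069%

76.2069 %


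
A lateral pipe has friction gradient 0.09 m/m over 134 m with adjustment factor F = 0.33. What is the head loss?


hf = J * L * F = 0.09 * 134 * 0.33 = 3.9798 m

3.9798 m


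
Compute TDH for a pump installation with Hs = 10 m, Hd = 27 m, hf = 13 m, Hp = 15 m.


TDH = Hs + Hd + hf + Hp = 10 + 27 + 13 + 15 = 65

65 m


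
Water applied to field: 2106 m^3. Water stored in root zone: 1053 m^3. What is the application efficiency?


Ea = V_root / V_field * 100 = 1053 / 2106 * 100 = 50.0000%

50.0000 %


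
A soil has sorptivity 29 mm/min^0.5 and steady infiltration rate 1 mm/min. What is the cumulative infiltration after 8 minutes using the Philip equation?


F = S*sqrt(t) + A*t
F = 29*sqrt(8) + 1*8
F = 29*2.828427 + 8

90.0244 mm


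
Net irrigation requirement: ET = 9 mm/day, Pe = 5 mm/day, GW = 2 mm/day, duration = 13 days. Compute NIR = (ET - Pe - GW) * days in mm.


Daily deficit = ET - Pe - GW = 9 - 5 - 2 = 2 mm/day
NIR = 2 * 13 = 26 mm

26.0000 mm


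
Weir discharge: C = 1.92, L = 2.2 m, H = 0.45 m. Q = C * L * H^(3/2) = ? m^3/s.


Q = C * L * H^(3/2) = 1.92 * 2.2 * 0.45^1.5 = 1.92 * 2.2 * 0.301869

1.2751 m^3/s


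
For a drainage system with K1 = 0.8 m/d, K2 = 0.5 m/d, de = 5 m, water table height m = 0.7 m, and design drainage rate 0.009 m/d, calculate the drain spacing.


S^2 = 8*K2*de*m/q + 4*K1*m^2/q
S^2 = 8*0.5*5*0.7/0.009 + 4*0.8*0.7^2/0.009
S = sqrt(1729.7778)

41.5906 m


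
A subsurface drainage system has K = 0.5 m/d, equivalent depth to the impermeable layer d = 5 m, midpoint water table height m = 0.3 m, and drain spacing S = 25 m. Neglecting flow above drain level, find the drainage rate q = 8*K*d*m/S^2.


q = 8*K*d*m/S^2
q = 8*0.5*5*0.3/25^2
q = 6.0000 / 625

0.0096 m/d


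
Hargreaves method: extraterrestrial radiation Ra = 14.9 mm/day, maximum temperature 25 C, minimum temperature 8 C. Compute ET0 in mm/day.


Tmean = (Tmax + Tmin)/2 = (25 + 8)/2 = 16.5
ET0 = 0.0023 * 14.9 * (16.5 + 17.8) * sqrt(25 - 8)
ET0 = 0.0023 * 14.9 * 34.3 * 4.123106

4.8466 mm/day


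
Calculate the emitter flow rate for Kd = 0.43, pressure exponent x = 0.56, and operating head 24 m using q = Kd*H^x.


q = Kd * H^x = 0.43 * 24^0.56 = 0.43 * 5.928138

2.5491 L/h


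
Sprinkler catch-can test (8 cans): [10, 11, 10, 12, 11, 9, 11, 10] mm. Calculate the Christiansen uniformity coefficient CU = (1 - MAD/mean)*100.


mean = 10.500000 mm
MAD = 0.750000 mm
CU = (1 - 0.750000/10.500000)*100

92.8571 %


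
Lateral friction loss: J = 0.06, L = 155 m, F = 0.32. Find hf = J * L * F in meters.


hf = J * L * F = 0.06 * 155 * 0.32 = 2.9760 m

2.9760 m


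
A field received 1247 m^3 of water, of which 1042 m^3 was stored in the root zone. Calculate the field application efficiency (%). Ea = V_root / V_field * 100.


Ea = V_root / V_field * 100 = 1042 / 1247 * 100 = 83.5605%

83.5605 %


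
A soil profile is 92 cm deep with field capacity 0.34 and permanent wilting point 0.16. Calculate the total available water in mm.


AWC = (FC - PWP) * d * 10
AWC = (0.34 - 0.16) * 92 * 10
AWC = 0.1800 * 92 * 10

165.6000 mm


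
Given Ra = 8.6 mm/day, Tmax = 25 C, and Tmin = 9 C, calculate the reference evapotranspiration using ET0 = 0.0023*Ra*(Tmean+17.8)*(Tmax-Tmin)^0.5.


Tmean = (Tmax + Tmin)/2 = (25 + 9)/2 = 17.0
ET0 = 0.0023 * 8.6 * (17.0 + 17.8) * sqrt(25 - 9)
ET0 = 0.0023 * 8.6 * 34.8 * 4.000000

2.7534 mm/day


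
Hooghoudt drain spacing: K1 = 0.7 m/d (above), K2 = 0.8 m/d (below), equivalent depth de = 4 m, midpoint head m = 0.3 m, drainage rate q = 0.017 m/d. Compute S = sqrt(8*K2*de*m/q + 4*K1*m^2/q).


S^2 = 8*K2*de*m/q + 4*K1*m^2/q
S^2 = 8*0.8*4*0.3/0.017 + 4*0.7*0.3^2/0.017
S = sqrt(466.5882)

21.6007 m


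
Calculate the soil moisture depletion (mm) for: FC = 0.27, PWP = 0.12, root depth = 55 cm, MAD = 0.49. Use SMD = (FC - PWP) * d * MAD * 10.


SMD = (FC - PWP) * d * MAD * 10
SMD = (0.27 - 0.12) * 55 * 0.49 * 10
SMD = 0.1500 * 55 * 0.49 * 10

40.4250 mm


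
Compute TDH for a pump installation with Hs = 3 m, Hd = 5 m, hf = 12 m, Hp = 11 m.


TDH = Hs + Hd + hf + Hp = 3 + 5 + 12 + 11 = 31

31 m


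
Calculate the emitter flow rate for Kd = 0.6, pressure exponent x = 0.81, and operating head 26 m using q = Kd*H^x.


q = Kd * H^x = 0.6 * 26^0.81 = 0.6 * 14.000012

8.4000 L/h


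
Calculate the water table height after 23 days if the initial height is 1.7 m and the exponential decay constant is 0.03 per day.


m = m0 * exp(-k*t)
m = 1.7 * exp(-0.03 * 23)
m = 1.7 * exp(-0.6900)

0.8527 m


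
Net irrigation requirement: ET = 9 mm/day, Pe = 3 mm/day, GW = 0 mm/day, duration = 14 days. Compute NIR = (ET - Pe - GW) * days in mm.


Daily deficit = ET - Pe - GW = 9 - 3 - 0 = 6 mm/day
NIR = 6 * 14 = 84 mm

84.0000 mm


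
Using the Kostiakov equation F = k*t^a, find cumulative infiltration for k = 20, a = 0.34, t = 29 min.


F = k * t^a = 20 * 29^0.34
F = 20 * 3.142066

62.8413 mm


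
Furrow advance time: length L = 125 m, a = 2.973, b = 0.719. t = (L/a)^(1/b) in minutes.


t = (L/a)^(1/b)
t = (125/2.973)^(1/0.719)
t = 42.045072^(1/0.719)

181.2577 min


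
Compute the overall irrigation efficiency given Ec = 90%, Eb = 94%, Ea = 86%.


Ec = 0.9, Eb = 0.94, Ea = 0.86
E = 0.9 * 0.94 * 0.86 * 100 = 72.7560%

72.7560 %


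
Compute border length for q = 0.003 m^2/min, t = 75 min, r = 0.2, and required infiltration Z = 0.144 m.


L = q*t/((1+r)*Z)
L = 0.003*75/((1+0.2)*0.144)
L = 0.225/0.1728

1.3021 m


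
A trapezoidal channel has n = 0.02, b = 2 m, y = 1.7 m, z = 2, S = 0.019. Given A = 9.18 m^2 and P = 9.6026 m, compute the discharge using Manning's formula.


R = A/P = 9.18/9.6026 = 0.955991
Q = (1/0.02) * 9.18 * 0.955991^(2/3) * 0.019^0.5

61.3986 m^3/s


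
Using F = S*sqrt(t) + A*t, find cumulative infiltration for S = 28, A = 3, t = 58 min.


F = S*sqrt(t) + A*t
F = 28*sqrt(58) + 3*58
F = 28*7.615773 + 174

387.2416 mm


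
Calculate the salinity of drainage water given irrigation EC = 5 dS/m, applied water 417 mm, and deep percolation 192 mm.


EC_dw = EC_iw * D_iw / D_dw
EC_dw = 5 * 417 / 192
EC_dw = 2085 / 192

10.8594 dS/m


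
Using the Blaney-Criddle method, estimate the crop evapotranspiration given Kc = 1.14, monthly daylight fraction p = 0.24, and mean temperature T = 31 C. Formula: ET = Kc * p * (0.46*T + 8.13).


ET = Kc * p * (0.46*T + 8.13)
ET = 1.14 * 0.24 * (0.46*31 + 8.13)
ET = 1.14 * 0.24 * 22.3900

6.1259 mm/day


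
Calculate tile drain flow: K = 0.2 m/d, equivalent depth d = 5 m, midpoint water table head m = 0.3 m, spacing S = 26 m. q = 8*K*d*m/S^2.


q = 8*K*d*m/S^2
q = 8*0.2*5*0.3/26^2
q = 2.4000 / 676

0.0036 m/d


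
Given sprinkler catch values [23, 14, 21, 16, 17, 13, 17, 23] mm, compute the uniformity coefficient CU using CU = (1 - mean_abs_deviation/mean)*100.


mean = 18.000000 mm
MAD = 3.250000 mm
CU = (1 - 3.250000/18.000000)*100

81.9444 %


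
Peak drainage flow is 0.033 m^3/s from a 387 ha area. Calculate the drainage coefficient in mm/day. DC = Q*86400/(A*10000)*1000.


DC = Q * 86400 / (A * 10000) * 1000
DC = 0.033 * 86400 / (387 * 10000) * 1000
DC = 2851200.0000 / 3870000

0.7367 mm/day


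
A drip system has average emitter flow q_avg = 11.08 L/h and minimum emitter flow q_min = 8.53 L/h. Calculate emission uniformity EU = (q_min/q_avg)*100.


EU = (q_min/q_avg)*100 = (8.53/11.08)*100 = 76.9856%

76.9856 %


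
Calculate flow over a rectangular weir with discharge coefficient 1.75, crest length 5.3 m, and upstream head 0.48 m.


Q = C * L * H^(3/2) = 1.75 * 5.3 * 0.48^1.5 = 1.75 * 5.3 * 0.332554

3.0844 m^3/s


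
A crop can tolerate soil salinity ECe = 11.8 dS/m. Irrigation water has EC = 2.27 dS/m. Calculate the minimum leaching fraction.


LR = ECiw / (5*ECe - ECiw)
LR = 2.27 / (5*11.8 - 2.27)
LR = 2.27 / 56.7300

0.0400


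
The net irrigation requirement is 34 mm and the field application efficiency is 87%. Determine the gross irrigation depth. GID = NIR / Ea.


Ea = 87% = 0.87
GID = NIR / Ea = 34 / 0.87 = 39.0805 mm

39.0805 mm


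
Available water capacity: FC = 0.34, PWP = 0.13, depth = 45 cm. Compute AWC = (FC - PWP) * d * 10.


AWC = (FC - PWP) * d * 10
AWC = (0.34 - 0.13) * 45 * 10
AWC = 0.2100 * 45 * 10

94.5000 mm


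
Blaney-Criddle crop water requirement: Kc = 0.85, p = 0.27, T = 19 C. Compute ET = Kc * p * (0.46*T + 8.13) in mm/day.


ET = Kc * p * (0.46*T + 8.13)
ET = 0.85 * 0.27 * (0.46*19 + 8.13)
ET = 0.85 * 0.27 * 16.8700

3.8717 mm/day


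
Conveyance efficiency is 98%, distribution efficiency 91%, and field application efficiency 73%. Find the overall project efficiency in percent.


Ec = 0.98, Eb = 0.91, Ea = 0.73
E = 0.98 * 0.91 * 0.73 * 100 = 65.1014%

65.1014 %


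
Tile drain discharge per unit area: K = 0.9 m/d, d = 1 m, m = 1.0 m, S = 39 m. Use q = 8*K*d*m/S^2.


q = 8*K*d*m/S^2
q = 8*0.9*1*1.0/39^2
q = 7.2000 / 1521

0.0047 m/d


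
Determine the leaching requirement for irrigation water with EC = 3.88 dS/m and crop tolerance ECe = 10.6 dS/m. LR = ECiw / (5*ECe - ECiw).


LR = ECiw / (5*ECe - ECiw)
LR = 3.88 / (5*10.6 - 3.88)
LR = 3.88 / 49.1200

0.0790


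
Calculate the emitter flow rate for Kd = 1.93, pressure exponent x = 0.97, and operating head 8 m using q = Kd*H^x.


q = Kd * H^x = 1.93 * 8^0.97 = 1.93 * 7.516182

14.5062 L/h


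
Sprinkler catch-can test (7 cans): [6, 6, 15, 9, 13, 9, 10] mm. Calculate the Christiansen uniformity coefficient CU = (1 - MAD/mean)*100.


mean = 9.714286 mm
MAD = 2.530612 mm
CU = (1 - 2.530612/9.714286)*100

73.9496 %


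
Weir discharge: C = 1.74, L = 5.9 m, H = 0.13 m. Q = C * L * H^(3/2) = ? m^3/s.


Q = C * L * H^(3/2) = 1.74 * 5.9 * 0.13^1.5 = 1.74 * 5.9 * 0.046872

0.4812 m^3/s


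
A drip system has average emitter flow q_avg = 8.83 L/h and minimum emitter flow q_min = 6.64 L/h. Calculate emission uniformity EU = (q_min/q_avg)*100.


EU = (q_min/q_avg)*100 = (6.64/8.83)*100 = 75.1982%

75.1982 %


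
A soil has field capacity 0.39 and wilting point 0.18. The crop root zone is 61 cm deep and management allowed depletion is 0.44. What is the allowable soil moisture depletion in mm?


SMD = (FC - PWP) * d * MAD * 10
SMD = (0.39 - 0.18) * 61 * 0.44 * 10
SMD = 0.2100 * 61 * 0.44 * 10

56.3640 mm


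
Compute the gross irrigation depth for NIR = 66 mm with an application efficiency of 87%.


Ea = 87% = 0.87
GID = NIR / Ea = 66 / 0.87 = 75.8621 mm

75.8621 mm


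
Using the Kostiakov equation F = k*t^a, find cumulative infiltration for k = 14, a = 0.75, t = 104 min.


F = k * t^a = 14 * 104^0.75
F = 14 * 32.566794

455.9351 mm


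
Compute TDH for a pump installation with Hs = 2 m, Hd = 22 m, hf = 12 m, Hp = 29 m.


TDH = Hs + Hd + hf + Hp = 2 + 22 + 12 + 29 = 65

65 m


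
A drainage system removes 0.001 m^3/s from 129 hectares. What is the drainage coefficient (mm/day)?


DC = Q * 86400 / (A * 10000) * 1000
DC = 0.001 * 86400 / (129 * 10000) * 1000
DC = 86400.0000 / 1290000

0.0670 mm/day


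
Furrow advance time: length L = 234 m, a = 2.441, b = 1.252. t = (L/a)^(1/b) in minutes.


t = (L/a)^(1/b)
t = (234/2.441)^(1/1.252)
t = 95.862351^(1/1.252)

38.2636 min


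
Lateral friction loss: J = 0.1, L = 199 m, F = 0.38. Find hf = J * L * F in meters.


hf = J * L * F = 0.1 * 199 * 0.38 = 7.5620 m

7.5620 m


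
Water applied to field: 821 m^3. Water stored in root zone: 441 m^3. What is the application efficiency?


Ea = V_root / V_field * 100 = 441 / 821 * 100 = 53.7150%

53.7150 %


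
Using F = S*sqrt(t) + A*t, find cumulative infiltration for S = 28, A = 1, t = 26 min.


F = S*sqrt(t) + A*t
F = 28*sqrt(26) + 1*26
F = 28*5.099020 + 26

168.7726 mm


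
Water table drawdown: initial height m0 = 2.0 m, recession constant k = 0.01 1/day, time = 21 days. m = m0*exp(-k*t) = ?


m = m0 * exp(-k*t)
m = 2.0 * exp(-0.01 * 21)
m = 2.0 * exp(-0.2100)

1.6212 m


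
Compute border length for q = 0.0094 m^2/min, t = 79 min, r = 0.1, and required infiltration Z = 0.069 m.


L = q*t/((1+r)*Z)
L = 0.0094*79/((1+0.1)*0.069)
L = 0.7426/0.0759

9.7839 m


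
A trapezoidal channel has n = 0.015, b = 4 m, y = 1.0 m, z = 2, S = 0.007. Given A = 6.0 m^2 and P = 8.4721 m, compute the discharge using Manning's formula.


R = A/P = 6.0/8.4721 = 0.708207
Q = (1/0.015) * 6.0 * 0.708207^(2/3) * 0.007^0.5

26.5898 m^3/s


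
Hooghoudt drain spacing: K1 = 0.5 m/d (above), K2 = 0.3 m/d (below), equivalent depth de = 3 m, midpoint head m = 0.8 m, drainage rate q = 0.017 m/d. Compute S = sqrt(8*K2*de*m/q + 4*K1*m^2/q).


S^2 = 8*K2*de*m/q + 4*K1*m^2/q
S^2 = 8*0.3*3*0.8/0.017 + 4*0.5*0.8^2/0.017
S = sqrt(414.1176)

20.3499 m


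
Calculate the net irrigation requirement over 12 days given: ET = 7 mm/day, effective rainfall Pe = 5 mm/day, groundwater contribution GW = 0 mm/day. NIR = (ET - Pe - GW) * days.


Daily deficit = ET - Pe - GW = 7 - 5 - 0 = 2 mm/day
NIR = 2 * 12 = 24 mm

24.0000 mm


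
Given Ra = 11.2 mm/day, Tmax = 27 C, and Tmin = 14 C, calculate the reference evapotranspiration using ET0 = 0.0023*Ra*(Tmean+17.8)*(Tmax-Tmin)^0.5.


Tmean = (Tmax + Tmin)/2 = (27 + 14)/2 = 20.5
ET0 = 0.0023 * 11.2 * (20.5 + 17.8) * sqrt(27 - 14)
ET0 = 0.0023 * 11.2 * 38.3 * 3.605551

3.5573 mm/day


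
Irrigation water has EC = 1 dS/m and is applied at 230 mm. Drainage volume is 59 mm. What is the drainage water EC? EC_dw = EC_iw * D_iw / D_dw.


EC_dw = EC_iw * D_iw / D_dw
EC_dw = 1 * 230 / 59
EC_dw = 230 / 59

3.8983 dS/m


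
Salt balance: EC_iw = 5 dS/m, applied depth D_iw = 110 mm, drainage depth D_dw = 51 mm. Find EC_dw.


EC_dw = EC_iw * D_iw / D_dw
EC_dw = 5 * 110 / 51
EC_dw = 550 / 51

10.7843 dS/m


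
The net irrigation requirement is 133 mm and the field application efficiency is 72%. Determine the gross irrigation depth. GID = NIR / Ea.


Ea = 72% = 0.72
GID = NIR / Ea = 133 / 0.72 = 184.7222 mm

184.7222 mm


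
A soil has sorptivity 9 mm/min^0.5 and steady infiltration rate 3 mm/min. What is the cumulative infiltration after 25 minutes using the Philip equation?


F = S*sqrt(t) + A*t
F = 9*sqrt(25) + 3*25
F = 9*5.000000 + 75

120.0000 mm


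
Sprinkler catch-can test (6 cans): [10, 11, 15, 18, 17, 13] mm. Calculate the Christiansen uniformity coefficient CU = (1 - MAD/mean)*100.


mean = 14.000000 mm
MAD = 2.666667 mm
CU = (1 - 2.666667/14.000000)*100

80.9524 %


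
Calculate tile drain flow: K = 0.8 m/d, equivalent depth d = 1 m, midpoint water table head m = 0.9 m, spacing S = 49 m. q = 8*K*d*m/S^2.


q = 8*K*d*m/S^2
q = 8*0.8*1*0.9/49^2
q = 5.7600 / 2401

0.0024 m/d


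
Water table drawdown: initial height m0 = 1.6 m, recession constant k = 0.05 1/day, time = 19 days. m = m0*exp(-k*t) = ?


m = m0 * exp(-k*t)
m = 1.6 * exp(-0.05 * 19)
m = 1.6 * exp(-0.9500)

0.6188 m


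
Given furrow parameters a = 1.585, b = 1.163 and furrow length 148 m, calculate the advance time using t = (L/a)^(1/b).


t = (L/a)^(1/b)
t = (148/1.585)^(1/1.163)
t = 93.375394^(1/1.163)

49.4419 min


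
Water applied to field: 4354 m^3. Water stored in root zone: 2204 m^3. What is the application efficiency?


Ea = V_root / V_field * 100 = 2204 / 4354 * 100 = 50.6201%

50.6201 %


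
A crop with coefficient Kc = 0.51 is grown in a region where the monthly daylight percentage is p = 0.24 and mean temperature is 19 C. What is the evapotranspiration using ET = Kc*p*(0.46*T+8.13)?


ET = Kc * p * (0.46*T + 8.13)
ET = 0.51 * 0.24 * (0.46*19 + 8.13)
ET = 0.51 * 0.24 * 16.8700

2.0649 mm/day


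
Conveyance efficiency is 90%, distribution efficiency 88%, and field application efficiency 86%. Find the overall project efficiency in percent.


Ec = 0.9, Eb = 0.88, Ea = 0.86
E = 0.9 * 0.88 * 0.86 * 100 = 68.1120%

68.1120 %


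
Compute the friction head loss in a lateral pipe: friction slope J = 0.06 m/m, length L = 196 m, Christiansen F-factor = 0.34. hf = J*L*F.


hf = J * L * F = 0.06 * 196 * 0.34 = 3.9984 m

3.9984 m


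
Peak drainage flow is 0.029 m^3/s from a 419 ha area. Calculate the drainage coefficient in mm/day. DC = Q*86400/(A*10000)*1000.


DC = Q * 86400 / (A * 10000) * 1000
DC = 0.029 * 86400 / (419 * 10000) * 1000
DC = 2505600.0000 / 4190000

0.5980 mm/day


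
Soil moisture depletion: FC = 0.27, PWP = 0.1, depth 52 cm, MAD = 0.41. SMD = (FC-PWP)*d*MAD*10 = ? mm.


SMD = (FC - PWP) * d * MAD * 10
SMD = (0.27 - 0.1) * 52 * 0.41 * 10
SMD = 0.1700 * 52 * 0.41 * 10

36.2440 mm


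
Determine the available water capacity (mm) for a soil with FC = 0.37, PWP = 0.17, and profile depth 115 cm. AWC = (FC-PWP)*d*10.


AWC = (FC - PWP) * d * 10
AWC = (0.37 - 0.17) * 115 * 10
AWC = 0.2000 * 115 * 10

230.0000 mm


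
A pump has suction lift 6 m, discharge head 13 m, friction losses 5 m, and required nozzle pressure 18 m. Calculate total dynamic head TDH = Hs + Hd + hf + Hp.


TDH = Hs + Hd + hf + Hp = 6 + 13 + 5 + 18 = 42

42 m


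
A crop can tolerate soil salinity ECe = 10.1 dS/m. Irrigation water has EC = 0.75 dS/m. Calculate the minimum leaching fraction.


LR = ECiw / (5*ECe - ECiw)
LR = 0.75 / (5*10.1 - 0.75)
LR = 0.75 / 49.7500

0.0151


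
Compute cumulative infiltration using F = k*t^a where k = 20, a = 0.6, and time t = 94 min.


F = k * t^a = 20 * 94^0.6
F = 20 * 15.271325

305.4265 mm


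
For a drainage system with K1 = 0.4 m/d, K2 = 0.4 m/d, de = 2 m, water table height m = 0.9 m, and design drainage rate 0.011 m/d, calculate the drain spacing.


S^2 = 8*K2*de*m/q + 4*K1*m^2/q
S^2 = 8*0.4*2*0.9/0.011 + 4*0.4*0.9^2/0.011
S = sqrt(641.4545)

25.3270 m


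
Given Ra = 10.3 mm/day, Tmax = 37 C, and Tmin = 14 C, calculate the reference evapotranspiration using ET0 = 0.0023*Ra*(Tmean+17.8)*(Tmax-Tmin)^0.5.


Tmean = (Tmax + Tmin)/2 = (37 + 14)/2 = 25.5
ET0 = 0.0023 * 10.3 * (25.5 + 17.8) * sqrt(37 - 14)
ET0 = 0.0023 * 10.3 * 43.3 * 4.795832

4.9195 mm/day


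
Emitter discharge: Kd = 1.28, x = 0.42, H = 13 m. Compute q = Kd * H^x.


q = Kd * H^x = 1.28 * 13^0.42 = 1.28 * 2.936677

3.7589 L/h


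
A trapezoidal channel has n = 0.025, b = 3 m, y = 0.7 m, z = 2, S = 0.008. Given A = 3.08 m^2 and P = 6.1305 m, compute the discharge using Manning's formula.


R = A/P = 3.08/6.1305 = 0.502406
Q = (1/0.025) * 3.08 * 0.502406^(2/3) * 0.008^0.5

6.9640 m^3/s


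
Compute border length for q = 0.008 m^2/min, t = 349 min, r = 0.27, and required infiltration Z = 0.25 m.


L = q*t/((1+r)*Z)
L = 0.008*349/((1+0.27)*0.25)
L = 2.792/0.3175

8.7937 m


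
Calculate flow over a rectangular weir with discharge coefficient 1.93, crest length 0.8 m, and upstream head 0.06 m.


Q = C * L * H^(3/2) = 1.93 * 0.8 * 0.06^1.5 = 1.93 * 0.8 * 0.014697

0.0227 m^3/s


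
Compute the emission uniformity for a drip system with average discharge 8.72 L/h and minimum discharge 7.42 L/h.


EU = (q_min/q_avg)*100 = (7.42/8.72)*100 = 85.0917%

85.0917 %


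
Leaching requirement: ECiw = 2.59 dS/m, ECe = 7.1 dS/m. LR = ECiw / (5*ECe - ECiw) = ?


LR = ECiw / (5*ECe - ECiw)
LR = 2.59 / (5*7.1 - 2.59)
LR = 2.59 / 32.9100

0.0787


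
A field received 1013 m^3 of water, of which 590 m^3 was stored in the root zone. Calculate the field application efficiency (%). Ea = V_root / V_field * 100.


Ea = V_root / V_field * 100 = 590 / 1013 * 100 = 58.2428%

58.2428 %


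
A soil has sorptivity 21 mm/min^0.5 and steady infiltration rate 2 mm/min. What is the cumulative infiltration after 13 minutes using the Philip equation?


F = S*sqrt(t) + A*t
F = 21*sqrt(13) + 2*13
F = 21*3.605551 + 26

101.7166 mm


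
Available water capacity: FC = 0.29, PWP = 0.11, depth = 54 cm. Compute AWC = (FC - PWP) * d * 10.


AWC = (FC - PWP) * d * 10
AWC = (0.29 - 0.11) * 54 * 10
AWC = 0.1800 * 54 * 10

97.2000 mm


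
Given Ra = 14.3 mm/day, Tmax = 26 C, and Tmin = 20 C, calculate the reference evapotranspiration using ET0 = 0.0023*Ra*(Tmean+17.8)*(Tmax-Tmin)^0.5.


Tmean = (Tmax + Tmin)/2 = (26 + 20)/2 = 23.0
ET0 = 0.0023 * 14.3 * (23.0 + 17.8) * sqrt(26 - 20)
ET0 = 0.0023 * 14.3 * 40.8 * 2.449490

3.2870 mm/day


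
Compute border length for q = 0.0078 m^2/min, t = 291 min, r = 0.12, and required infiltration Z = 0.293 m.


L = q*t/((1+r)*Z)
L = 0.0078*291/((1+0.12)*0.293)
L = 2.2698/0.32816

6.9167 m


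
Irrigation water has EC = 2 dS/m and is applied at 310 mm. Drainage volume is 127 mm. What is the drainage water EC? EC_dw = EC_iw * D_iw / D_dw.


EC_dw = EC_iw * D_iw / D_dw
EC_dw = 2 * 310 / 127
EC_dw = 620 / 127

4.8819 dS/m


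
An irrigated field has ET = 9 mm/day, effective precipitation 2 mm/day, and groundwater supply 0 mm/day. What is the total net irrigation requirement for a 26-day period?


Daily deficit = ET - Pe - GW = 9 - 2 - 0 = 7 mm/day
NIR = 7 * 26 = 182 mm

182.0000 mm


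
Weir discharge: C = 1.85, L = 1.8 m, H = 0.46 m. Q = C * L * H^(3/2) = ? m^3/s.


Q = C * L * H^(3/2) = 1.85 * 1.8 * 0.46^1.5 = 1.85 * 1.8 * 0.311987

1.0389 m^3/s


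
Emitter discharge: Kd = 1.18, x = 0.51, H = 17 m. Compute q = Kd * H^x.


q = Kd * H^x = 1.18 * 17^0.51 = 1.18 * 4.241593

5.0051 L/h


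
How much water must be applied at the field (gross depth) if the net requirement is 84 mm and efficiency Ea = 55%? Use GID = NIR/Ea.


Ea = 55% = 0.55
GID = NIR / Ea = 84 / 0.55 = 152.7273 mm

152.7273 mm


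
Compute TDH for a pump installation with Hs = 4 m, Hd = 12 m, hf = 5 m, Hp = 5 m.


TDH = Hs + Hd + hf + Hp = 4 + 12 + 5 + 5 = 26

26 m


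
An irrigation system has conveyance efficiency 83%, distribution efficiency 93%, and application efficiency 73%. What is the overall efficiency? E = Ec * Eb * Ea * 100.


Ec = 0.83, Eb = 0.93, Ea = 0.73
E = 0.83 * 0.93 * 0.73 * 100 = 56.3487%

56.3487 %


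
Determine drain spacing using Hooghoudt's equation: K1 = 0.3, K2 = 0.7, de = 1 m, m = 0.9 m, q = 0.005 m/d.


S^2 = 8*K2*de*m/q + 4*K1*m^2/q
S^2 = 8*0.7*1*0.9/0.005 + 4*0.3*0.9^2/0.005
S = sqrt(1202.4000)

34.6756 m


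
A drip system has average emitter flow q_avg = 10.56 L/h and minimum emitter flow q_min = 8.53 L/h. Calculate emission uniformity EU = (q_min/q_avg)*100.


EU = (q_min/q_avg)*100 = (8.53/10.56)*100 = 80.7765%

80.7765 %


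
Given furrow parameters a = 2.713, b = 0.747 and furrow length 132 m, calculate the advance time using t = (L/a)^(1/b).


t = (L/a)^(1/b)
t = (132/2.713)^(1/0.747)
t = 48.654626^(1/0.747)

181.3564 min


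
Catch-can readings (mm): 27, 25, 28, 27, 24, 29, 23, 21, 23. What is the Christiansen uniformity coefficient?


mean = 25.222222 mm
MAD = 2.246914 mm
CU = (1 - 2.246914/25.222222)*100

91.0915 %


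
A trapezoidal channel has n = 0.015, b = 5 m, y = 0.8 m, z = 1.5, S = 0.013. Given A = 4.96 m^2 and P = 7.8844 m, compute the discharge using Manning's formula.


R = A/P = 4.96/7.8844 = 0.629090
Q = (1/0.015) * 4.96 * 0.629090^(2/3) * 0.013^0.5

27.6803 m^3/s


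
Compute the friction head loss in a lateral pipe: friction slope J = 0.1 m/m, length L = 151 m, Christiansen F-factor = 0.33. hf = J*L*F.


hf = J * L * F = 0.1 * 151 * 0.33 = 4.9830 m

4.9830 m


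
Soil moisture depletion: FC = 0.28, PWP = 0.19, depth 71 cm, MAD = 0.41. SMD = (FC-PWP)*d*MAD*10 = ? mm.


SMD = (FC - PWP) * d * MAD * 10
SMD = (0.28 - 0.19) * 71 * 0.41 * 10
SMD = 0.0900 * 71 * 0.41 * 10

26.1990 mm


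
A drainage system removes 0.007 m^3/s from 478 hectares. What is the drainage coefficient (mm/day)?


DC = Q * 86400 / (A * 10000) * 1000
DC = 0.007 * 86400 / (478 * 10000) * 1000
DC = 604800.0000 / 4780000

0.1265 mm/day


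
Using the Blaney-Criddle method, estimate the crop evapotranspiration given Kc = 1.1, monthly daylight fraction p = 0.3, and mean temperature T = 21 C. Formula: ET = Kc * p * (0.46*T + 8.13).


ET = Kc * p * (0.46*T + 8.13)
ET = 1.1 * 0.3 * (0.46*21 + 8.13)
ET = 1.1 * 0.3 * 17.7900

5.8707 mm/day


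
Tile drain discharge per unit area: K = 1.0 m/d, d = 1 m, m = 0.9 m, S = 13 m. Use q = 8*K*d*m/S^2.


q = 8*K*d*m/S^2
q = 8*1.0*1*0.9/13^2
q = 7.2000 / 169

0.0426 m/d


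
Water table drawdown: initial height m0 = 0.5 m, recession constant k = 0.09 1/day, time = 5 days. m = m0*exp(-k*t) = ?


m = m0 * exp(-k*t)
m = 0.5 * exp(-0.09 * 5)
m = 0.5 * exp(-0.4500)

0.3188 m


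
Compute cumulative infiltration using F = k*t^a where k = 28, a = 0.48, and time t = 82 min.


F = k * t^a = 28 * 82^0.48
F = 28 * 8.291453

232.1607 mm


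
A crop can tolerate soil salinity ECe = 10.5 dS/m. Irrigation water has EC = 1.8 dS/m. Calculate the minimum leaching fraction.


LR = ECiw / (5*ECe - ECiw)
LR = 1.8 / (5*10.5 - 1.8)
LR = 1.8 / 50.7000

0.0355


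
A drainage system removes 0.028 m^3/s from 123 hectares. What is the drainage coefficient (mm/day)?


DC = Q * 86400 / (A * 10000) * 1000
DC = 0.028 * 86400 / (123 * 10000) * 1000
DC = 2419200.0000 / 1230000

1.9668 mm/day


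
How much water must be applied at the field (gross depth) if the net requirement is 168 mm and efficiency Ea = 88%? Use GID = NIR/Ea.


Ea = 88% = 0.88
GID = NIR / Ea = 168 / 0.88 = 190.9091 mm

190.9091 mm


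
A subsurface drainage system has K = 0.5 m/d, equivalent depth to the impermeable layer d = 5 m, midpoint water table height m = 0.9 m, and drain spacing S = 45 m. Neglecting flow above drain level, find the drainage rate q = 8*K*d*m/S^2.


q = 8*K*d*m/S^2
q = 8*0.5*5*0.9/45^2
q = 18.0000 / 2025

0.0089 m/d


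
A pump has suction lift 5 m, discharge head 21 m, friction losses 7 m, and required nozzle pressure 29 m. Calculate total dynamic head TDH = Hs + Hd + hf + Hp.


TDH = Hs + Hd + hf + Hp = 5 + 21 + 7 + 29 = 62

62 m


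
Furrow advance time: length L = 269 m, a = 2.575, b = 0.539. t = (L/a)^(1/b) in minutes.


t = (L/a)^(1/b)
t = (269/2.575)^(1/0.539)
t = 104.466019^(1/0.539)

5569.0268 min


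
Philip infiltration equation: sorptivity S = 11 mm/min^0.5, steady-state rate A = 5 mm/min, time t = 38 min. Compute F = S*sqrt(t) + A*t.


F = S*sqrt(t) + A*t
F = 11*sqrt(38) + 5*38
F = 11*6.164414 + 190

257.8086 mm


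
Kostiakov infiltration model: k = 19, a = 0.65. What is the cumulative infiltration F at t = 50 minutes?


F = k * t^a = 19 * 50^0.65
F = 19 * 12.715414

241.5929 mm


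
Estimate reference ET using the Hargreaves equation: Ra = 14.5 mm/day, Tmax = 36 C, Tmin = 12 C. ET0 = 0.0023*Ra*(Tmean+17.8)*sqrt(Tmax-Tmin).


Tmean = (Tmax + Tmin)/2 = (36 + 12)/2 = 24.0
ET0 = 0.0023 * 14.5 * (24.0 + 17.8) * sqrt(36 - 12)
ET0 = 0.0023 * 14.5 * 41.8 * 4.898979

6.8293 mm/day


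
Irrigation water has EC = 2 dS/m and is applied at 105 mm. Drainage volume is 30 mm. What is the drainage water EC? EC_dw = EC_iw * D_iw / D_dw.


EC_dw = EC_iw * D_iw / D_dw
EC_dw = 2 * 105 / 30
EC_dw = 210 / 30

7.0000 dS/m


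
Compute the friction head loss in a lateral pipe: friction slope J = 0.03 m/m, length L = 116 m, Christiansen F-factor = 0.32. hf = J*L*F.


hf = J * L * F = 0.03 * 116 * 0.32 = 1.1136 m

1.1136 m


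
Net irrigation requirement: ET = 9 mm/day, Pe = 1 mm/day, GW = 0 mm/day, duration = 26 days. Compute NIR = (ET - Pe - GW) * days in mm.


Daily deficit = ET - Pe - GW = 9 - 1 - 0 = 8 mm/day
NIR = 8 * 26 = 208 mm

208.0000 mm


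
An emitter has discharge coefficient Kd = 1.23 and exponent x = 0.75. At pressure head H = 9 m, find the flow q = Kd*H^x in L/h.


q = Kd * H^x = 1.23 * 9^0.75 = 1.23 * 5.196152

6.3913 L/h


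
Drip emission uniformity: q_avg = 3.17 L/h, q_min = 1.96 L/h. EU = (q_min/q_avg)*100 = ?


EU = (q_min/q_avg)*100 = (1.96/3.17)*100 = 61.8297%

61.8297 %


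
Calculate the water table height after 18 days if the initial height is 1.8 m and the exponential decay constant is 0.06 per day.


m = m0 * exp(-k*t)
m = 1.8 * exp(-0.06 * 18)
m = 1.8 * exp(-1.0800)

0.6113 m


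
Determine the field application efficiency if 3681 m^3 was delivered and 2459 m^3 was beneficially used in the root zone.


Ea = V_root / V_field * 100 = 2459 / 3681 * 100 = 66.8025%

66.8025 %


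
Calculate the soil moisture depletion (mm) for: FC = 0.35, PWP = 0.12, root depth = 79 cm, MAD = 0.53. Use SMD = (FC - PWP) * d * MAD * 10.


SMD = (FC - PWP) * d * MAD * 10
SMD = (0.35 - 0.12) * 79 * 0.53 * 10
SMD = 0.2300 * 79 * 0.53 * 10

96.3010 mm


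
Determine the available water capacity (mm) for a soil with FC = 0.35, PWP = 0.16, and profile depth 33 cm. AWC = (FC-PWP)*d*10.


AWC = (FC - PWP) * d * 10
AWC = (0.35 - 0.16) * 33 * 10
AWC = 0.1900 * 33 * 10

62.7000 mm


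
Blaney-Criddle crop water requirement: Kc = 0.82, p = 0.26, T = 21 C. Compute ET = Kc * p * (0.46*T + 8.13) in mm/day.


ET = Kc * p * (0.46*T + 8.13)
ET = 0.82 * 0.26 * (0.46*21 + 8.13)
ET = 0.82 * 0.26 * 17.7900

3.7928 mm/day


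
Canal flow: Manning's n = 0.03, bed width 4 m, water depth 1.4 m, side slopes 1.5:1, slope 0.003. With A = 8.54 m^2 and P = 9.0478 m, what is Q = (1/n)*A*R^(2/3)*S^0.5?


R = A/P = 8.54/9.0478 = 0.943876
Q = (1/0.03) * 8.54 * 0.943876^(2/3) * 0.003^0.5

15.0029 m^3/s


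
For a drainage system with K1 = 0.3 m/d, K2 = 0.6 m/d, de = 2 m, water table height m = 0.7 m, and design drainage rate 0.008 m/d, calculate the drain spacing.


S^2 = 8*K2*de*m/q + 4*K1*m^2/q
S^2 = 8*0.6*2*0.7/0.008 + 4*0.3*0.7^2/0.008
S = sqrt(913.5000)

30.2242 m
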